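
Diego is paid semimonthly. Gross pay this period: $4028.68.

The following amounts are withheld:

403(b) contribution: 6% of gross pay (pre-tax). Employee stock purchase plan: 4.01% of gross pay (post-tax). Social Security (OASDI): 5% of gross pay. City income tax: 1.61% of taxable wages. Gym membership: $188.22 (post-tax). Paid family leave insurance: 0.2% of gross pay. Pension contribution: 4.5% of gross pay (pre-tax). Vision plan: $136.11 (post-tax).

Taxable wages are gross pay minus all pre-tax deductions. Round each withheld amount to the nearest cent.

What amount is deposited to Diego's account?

403(b) contribution: $4028.68 × 0.06 = $241.72
Pension contribution: $4028.68 × 0.045 = $181.29
Pre-tax total = $241.72 + $181.29 = $423.01
Taxable wages = $4028.68 − $423.01 = $3605.67
City income tax: $3605.67 × 0.0161 = $58.05
Social Security (OASDI): $4028.68 × 0.05 = $201.43
Paid family leave insurance: $4028.68 × 0.002 = $8.06
Gym membership: $188.22
Employee stock purchase plan: $4028.68 × 0.0401 = $161.55
Vision plan: $136.11
Total deductions = $241.72 + $181.29 + $58.05 + $201.43 + $8.06 + $188.22 + $161.55 + $136.11 = $1176.43
Net pay = $4028.68 − $1176.43 = $2852.25

$2852.25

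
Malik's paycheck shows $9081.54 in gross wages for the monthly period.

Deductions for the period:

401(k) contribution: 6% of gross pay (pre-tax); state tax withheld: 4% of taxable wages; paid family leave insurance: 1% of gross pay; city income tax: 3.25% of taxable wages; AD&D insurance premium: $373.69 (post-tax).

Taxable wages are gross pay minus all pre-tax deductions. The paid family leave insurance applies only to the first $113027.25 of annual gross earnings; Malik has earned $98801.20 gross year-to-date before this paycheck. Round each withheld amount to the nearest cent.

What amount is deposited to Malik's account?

$7453.23

401(k) contribution: $9081.54 × 0.06 = $544.89
Taxable wages = $9081.54 − $544.89 = $8536.65
State tax withheld: $8536.65 × 0.04 = $341.47
City income tax: $8536.65 × 0.0325 = $277.44
Paid family leave insurance: cap not yet reached, full $9081.54 is subject → $9081.54 × 0.01 = $90.82
AD&D insurance premium: $373.69
Total deductions = $544.89 + $341.47 + $277.44 + $90.82 + $373.69 = $1628.31
Net pay = $9081.54 − $1628.31 = $7453.23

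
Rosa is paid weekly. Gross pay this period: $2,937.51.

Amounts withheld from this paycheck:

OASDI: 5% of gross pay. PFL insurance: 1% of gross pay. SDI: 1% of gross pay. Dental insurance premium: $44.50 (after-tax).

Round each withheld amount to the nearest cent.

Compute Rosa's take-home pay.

PFL insurance: $2,937.51 × 0.01 = $29.38
OASDI: $2,937.51 × 0.05 = $146.88
SDI: $2,937.51 × 0.01 = $29.38
Dental insurance premium: $44.50
Total deductions = $29.38 + $146.88 + $29.38 + $44.50 = $250.14
Net pay = $2,937.51 − $250.14 = $2,687.37

$2,687.37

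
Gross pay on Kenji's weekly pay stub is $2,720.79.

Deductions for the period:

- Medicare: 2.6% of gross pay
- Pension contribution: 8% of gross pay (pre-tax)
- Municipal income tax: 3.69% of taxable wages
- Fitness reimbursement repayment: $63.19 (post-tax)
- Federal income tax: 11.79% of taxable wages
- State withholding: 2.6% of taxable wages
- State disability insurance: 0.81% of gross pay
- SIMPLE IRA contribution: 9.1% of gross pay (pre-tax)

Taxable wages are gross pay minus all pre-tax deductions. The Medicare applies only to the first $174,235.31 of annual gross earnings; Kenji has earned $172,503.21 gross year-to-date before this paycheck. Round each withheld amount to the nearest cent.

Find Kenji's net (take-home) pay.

$1,717.48

Pension contribution: $2,720.79 × 0.08 = $217.66
SIMPLE IRA contribution: $2,720.79 × 0.091 = $247.59
Pre-tax total = $217.66 + $247.59 = $465.25
Taxable wages = $2,720.79 − $465.25 = $2,255.54
Federal income tax: $2,255.54 × 0.1179 = $265.93
State withholding: $2,255.54 × 0.026 = $58.64
Municipal income tax: $2,255.54 × 0.0369 = $83.23
Medicare: only $174,235.31 − $172,503.21 = $1,732.10 of this check is subject → $1,732.10 × 0.026 = $45.03
State disability insurance: $2,720.79 × 0.0081 = $22.04
Fitness reimbursement repayment: $63.19
Total deductions = $217.66 + $247.59 + $265.93 + $58.64 + $83.23 + $45.03 + $22.04 + $63.19 = $1,003.31
Net pay = $2,720.79 − $1,003.31 = $1,717.48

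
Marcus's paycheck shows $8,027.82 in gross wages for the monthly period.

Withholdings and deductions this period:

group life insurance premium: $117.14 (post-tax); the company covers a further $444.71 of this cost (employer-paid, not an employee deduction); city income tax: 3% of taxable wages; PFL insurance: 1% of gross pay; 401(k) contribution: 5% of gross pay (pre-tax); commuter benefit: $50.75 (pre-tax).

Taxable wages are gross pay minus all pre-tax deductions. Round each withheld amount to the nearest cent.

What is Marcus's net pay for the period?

$7,150.99

401(k) contribution: $8,027.82 × 0.05 = $401.39
Commuter benefit: $50.75
Pre-tax total = $401.39 + $50.75 = $452.14
Taxable wages = $8,027.82 − $452.14 = $7,575.68
City income tax: $7,575.68 × 0.03 = $227.27
PFL insurance: $8,027.82 × 0.01 = $80.28
Group life insurance premium: $117.14
(Employer's $444.71 toward group life insurance premium is not withheld from the employee.)
Total deductions = $401.39 + $50.75 + $227.27 + $80.28 + $117.14 = $876.83
Net pay = $8,027.82 − $876.83 = $7,150.99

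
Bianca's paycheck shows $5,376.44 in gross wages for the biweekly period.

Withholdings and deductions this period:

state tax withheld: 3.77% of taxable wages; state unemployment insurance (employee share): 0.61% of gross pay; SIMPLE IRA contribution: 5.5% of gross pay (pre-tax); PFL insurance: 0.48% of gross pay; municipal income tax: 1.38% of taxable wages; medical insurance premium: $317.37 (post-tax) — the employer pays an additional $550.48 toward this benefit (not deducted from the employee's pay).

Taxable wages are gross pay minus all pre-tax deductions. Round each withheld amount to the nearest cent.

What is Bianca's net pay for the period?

$4,443.11

SIMPLE IRA contribution: $5,376.44 × 0.055 = $295.70
Taxable wages = $5,376.44 − $295.70 = $5,080.74
Municipal income tax: $5,080.74 × 0.0138 = $70.11
State tax withheld: $5,080.74 × 0.0377 = $191.54
State unemployment insurance (employee share): $5,376.44 × 0.0061 = $32.80
PFL insurance: $5,376.44 × 0.0048 = $25.81
Medical insurance premium: $317.37
(Employer's $550.48 toward medical insurance premium is not withheld from the employee.)
Total deductions = $295.70 + $70.11 + $191.54 + $32.80 + $25.81 + $317.37 = $933.33
Net pay = $5,376.44 − $933.33 = $4,443.11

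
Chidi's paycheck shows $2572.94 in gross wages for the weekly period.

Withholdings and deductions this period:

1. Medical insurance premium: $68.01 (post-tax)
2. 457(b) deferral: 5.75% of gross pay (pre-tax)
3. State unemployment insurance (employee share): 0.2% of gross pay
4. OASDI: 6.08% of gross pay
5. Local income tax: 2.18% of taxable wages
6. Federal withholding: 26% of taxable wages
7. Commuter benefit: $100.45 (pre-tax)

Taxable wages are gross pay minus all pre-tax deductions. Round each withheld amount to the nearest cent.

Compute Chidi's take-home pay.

457(b) deferral: $2572.94 × 0.0575 = $147.94
Commuter benefit: $100.45
Pre-tax total = $147.94 + $100.45 = $248.39
Taxable wages = $2572.94 − $248.39 = $2324.55
Federal withholding: $2324.55 × 0.26 = $604.38
Local income tax: $2324.55 × 0.0218 = $50.68
OASDI: $2572.94 × 0.0608 = $156.43
State unemployment insurance (employee share): $2572.94 × 0.002 = $5.15
Medical insurance premium: $68.01
Total deductions = $147.94 + $100.45 + $604.38 + $50.68 + $156.43 + $5.15 + $68.01 = $1133.04
Net pay = $2572.94 − $1133.04 = $1439.90

$1439.90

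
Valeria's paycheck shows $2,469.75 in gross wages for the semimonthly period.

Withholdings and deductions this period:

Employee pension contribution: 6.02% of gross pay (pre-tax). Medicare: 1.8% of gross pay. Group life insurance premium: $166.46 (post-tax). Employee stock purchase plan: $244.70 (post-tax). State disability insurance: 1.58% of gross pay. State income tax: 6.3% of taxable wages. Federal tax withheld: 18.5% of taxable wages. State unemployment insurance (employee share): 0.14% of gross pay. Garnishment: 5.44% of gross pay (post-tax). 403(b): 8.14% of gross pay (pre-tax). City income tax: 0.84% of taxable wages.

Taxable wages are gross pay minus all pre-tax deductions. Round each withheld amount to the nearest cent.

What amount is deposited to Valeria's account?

$944.00

Employee pension contribution: $2,469.75 × 0.0602 = $148.68
403(b): $2,469.75 × 0.0814 = $201.04
Pre-tax total = $148.68 + $201.04 = $349.72
Taxable wages = $2,469.75 − $349.72 = $2,120.03
State income tax: $2,120.03 × 0.063 = $133.56
Federal tax withheld: $2,120.03 × 0.185 = $392.21
City income tax: $2,120.03 × 0.0084 = $17.81
State disability insurance: $2,469.75 × 0.0158 = $39.02
State unemployment insurance (employee share): $2,469.75 × 0.0014 = $3.46
Medicare: $2,469.75 × 0.018 = $44.46
Garnishment: $2,469.75 × 0.0544 = $134.35
Group life insurance premium: $166.46
Employee stock purchase plan: $244.70
Total deductions = $148.68 + $201.04 + $133.56 + $392.21 + $17.81 + $39.02 + $3.46 + $44.46 + $134.35 + $166.46 + $244.70 = $1,525.75
Net pay = $2,469.75 − $1,525.75 = $944.00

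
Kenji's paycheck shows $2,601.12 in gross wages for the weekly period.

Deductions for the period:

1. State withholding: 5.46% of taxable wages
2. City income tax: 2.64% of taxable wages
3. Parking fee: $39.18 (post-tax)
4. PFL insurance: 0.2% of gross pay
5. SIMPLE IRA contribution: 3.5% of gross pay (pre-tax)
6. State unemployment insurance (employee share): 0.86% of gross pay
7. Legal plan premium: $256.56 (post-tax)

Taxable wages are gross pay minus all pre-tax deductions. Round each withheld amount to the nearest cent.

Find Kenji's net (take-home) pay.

$1,983.45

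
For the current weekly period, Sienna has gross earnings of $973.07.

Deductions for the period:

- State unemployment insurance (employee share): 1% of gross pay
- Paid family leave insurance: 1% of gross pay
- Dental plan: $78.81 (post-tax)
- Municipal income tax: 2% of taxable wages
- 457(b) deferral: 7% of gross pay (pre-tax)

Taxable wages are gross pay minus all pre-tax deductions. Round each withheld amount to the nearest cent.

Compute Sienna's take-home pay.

$788.59

457(b) deferral: $973.07 × 0.07 = $68.11
Taxable wages = $973.07 − $68.11 = $904.96
Municipal income tax: $904.96 × 0.02 = $18.10
Paid family leave insurance: $973.07 × 0.01 = $9.73
State unemployment insurance (employee share): $973.07 × 0.01 = $9.73
Dental plan: $78.81
Total deductions = $68.11 + $18.10 + $9.73 + $9.73 + $78.81 = $184.48
Net pay = $973.07 − $184.48 = $788.59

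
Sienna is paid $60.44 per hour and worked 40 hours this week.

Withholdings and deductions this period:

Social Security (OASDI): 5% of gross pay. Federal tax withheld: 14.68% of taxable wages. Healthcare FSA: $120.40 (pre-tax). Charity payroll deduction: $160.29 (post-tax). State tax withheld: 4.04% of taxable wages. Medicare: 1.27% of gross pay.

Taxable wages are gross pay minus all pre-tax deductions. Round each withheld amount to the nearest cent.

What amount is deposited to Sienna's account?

Gross pay: 40 × $60.44 = $2417.60
Healthcare FSA: $120.40
Taxable wages = $2417.60 − $120.40 = $2297.20
Federal tax withheld: $2297.20 × 0.1468 = $337.23
State tax withheld: $2297.20 × 0.0404 = $92.81
Medicare: $2417.60 × 0.0127 = $30.70
Social Security (OASDI): $2417.60 × 0.05 = $120.88
Charity payroll deduction: $160.29
Total deductions = $120.40 + $337.23 + $92.81 + $30.70 + $120.88 + $160.29 = $862.31
Net pay = $2417.60 − $862.31 = $1555.29

$1555.29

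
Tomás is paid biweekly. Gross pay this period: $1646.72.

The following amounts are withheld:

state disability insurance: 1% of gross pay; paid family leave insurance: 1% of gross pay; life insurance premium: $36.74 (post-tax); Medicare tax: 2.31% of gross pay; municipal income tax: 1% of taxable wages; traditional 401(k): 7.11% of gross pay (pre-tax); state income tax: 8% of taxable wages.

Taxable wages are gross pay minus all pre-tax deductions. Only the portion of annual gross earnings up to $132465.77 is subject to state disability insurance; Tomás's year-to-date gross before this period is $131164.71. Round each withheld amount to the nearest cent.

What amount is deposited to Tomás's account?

$1287.71

Traditional 401(k): $1646.72 × 0.0711 = $117.08
Taxable wages = $1646.72 − $117.08 = $1529.64
Municipal income tax: $1529.64 × 0.01 = $15.30
State income tax: $1529.64 × 0.08 = $122.37
State disability insurance: only $132465.77 − $131164.71 = $1301.06 of this check is subject → $1301.06 × 0.01 = $13.01
Medicare tax: $1646.72 × 0.0231 = $38.04
Paid family leave insurance: $1646.72 × 0.01 = $16.47
Life insurance premium: $36.74
Total deductions = $117.08 + $15.30 + $122.37 + $13.01 + $38.04 + $16.47 + $36.74 = $359.01
Net pay = $1646.72 − $359.01 = $1287.71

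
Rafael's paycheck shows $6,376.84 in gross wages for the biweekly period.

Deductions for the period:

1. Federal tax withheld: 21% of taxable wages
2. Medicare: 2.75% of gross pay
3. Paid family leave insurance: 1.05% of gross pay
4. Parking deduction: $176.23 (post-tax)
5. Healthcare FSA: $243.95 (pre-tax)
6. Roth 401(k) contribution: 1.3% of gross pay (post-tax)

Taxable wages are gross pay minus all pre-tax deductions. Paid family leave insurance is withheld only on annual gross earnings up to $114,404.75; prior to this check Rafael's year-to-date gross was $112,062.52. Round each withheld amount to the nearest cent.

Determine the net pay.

$4,385.90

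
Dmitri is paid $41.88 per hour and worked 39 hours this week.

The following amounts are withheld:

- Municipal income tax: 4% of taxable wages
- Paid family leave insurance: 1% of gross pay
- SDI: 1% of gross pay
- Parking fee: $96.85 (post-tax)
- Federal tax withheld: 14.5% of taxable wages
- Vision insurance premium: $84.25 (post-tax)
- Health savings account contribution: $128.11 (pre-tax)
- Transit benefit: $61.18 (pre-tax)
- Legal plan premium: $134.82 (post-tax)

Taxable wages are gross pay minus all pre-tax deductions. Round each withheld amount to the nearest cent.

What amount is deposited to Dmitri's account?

$828.31

Gross pay: 39 × $41.88 = $1,633.32
Transit benefit: $61.18
Health savings account contribution: $128.11
Pre-tax total = $61.18 + $128.11 = $189.29
Taxable wages = $1,633.32 − $189.29 = $1,444.03
Federal tax withheld: $1,444.03 × 0.145 = $209.38
Municipal income tax: $1,444.03 × 0.04 = $57.76
SDI: $1,633.32 × 0.01 = $16.33
Paid family leave insurance: $1,633.32 × 0.01 = $16.33
Parking fee: $96.85
Legal plan premium: $134.82
Vision insurance premium: $84.25
Total deductions = $61.18 + $128.11 + $209.38 + $57.76 + $16.33 + $16.33 + $96.85 + $134.82 + $84.25 = $805.01
Net pay = $1,633.32 − $805.01 = $828.31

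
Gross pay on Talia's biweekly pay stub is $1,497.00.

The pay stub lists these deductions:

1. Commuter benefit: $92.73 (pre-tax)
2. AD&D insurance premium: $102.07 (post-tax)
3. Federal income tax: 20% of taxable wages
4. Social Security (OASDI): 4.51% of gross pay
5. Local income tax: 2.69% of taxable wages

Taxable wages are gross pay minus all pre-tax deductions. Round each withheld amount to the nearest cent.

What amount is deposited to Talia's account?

Commuter benefit: $92.73
Taxable wages = $1,497.00 − $92.73 = $1,404.27
Local income tax: $1,404.27 × 0.0269 = $37.77
Federal income tax: $1,404.27 × 0.2 = $280.85
Social Security (OASDI): $1,497.00 × 0.0451 = $67.51
AD&D insurance premium: $102.07
Total deductions = $92.73 + $37.77 + $280.85 + $67.51 + $102.07 = $580.93
Net pay = $1,497.00 − $580.93 = $916.07

$916.07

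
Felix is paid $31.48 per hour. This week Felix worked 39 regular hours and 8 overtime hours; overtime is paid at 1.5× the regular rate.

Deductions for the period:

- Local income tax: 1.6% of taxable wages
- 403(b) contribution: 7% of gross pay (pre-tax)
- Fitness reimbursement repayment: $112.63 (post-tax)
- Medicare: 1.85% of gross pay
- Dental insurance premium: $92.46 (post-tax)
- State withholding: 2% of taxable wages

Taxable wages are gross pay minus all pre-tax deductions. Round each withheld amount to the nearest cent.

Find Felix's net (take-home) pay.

$1,204.56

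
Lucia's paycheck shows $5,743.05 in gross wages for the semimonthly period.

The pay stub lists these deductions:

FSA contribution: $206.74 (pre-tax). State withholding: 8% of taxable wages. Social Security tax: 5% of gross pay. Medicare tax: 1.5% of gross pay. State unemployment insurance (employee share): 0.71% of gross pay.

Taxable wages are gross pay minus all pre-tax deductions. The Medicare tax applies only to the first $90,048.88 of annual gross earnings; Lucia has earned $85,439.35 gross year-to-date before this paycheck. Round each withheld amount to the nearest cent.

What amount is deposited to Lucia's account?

$4,696.34

FSA contribution: $206.74
Taxable wages = $5,743.05 − $206.74 = $5,536.31
State withholding: $5,536.31 × 0.08 = $442.90
Medicare tax: only $90,048.88 − $85,439.35 = $4,609.53 of this check is subject → $4,609.53 × 0.015 = $69.14
State unemployment insurance (employee share): $5,743.05 × 0.0071 = $40.78
Social Security tax: $5,743.05 × 0.05 = $287.15
Total deductions = $206.74 + $442.90 + $69.14 + $40.78 + $287.15 = $1,046.71
Net pay = $5,743.05 − $1,046.71 = $4,696.34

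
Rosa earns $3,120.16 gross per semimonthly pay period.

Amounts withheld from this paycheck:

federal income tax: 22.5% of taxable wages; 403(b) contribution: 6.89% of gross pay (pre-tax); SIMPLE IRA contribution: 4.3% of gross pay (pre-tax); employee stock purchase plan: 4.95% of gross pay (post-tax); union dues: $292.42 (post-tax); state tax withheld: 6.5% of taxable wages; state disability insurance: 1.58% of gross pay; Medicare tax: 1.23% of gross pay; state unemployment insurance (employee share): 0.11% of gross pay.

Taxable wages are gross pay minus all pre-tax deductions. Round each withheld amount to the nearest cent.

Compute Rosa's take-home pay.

SIMPLE IRA contribution: $3,120.16 × 0.043 = $134.17
403(b) contribution: $3,120.16 × 0.0689 = $214.98
Pre-tax total = $134.17 + $214.98 = $349.15
Taxable wages = $3,120.16 − $349.15 = $2,771.01
State tax withheld: $2,771.01 × 0.065 = $180.12
Federal income tax: $2,771.01 × 0.225 = $623.48
State disability insurance: $3,120.16 × 0.0158 = $49.30
Medicare tax: $3,120.16 × 0.0123 = $38.38
State unemployment insurance (employee share): $3,120.16 × 0.0011 = $3.43
Employee stock purchase plan: $3,120.16 × 0.0495 = $154.45
Union dues: $292.42
Total deductions = $134.17 + $214.98 + $180.12 + $623.48 + $49.30 + $38.38 + $3.43 + $154.45 + $292.42 = $1,690.73
Net pay = $3,120.16 − $1,690.73 = $1,429.43

$1,429.43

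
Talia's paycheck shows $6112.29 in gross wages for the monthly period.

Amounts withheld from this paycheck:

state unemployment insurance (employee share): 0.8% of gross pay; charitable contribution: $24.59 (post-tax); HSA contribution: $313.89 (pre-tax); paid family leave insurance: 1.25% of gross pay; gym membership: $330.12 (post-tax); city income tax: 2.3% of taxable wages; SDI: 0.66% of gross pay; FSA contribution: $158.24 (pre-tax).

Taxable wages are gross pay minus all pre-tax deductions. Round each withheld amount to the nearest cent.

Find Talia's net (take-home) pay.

FSA contribution: $158.24
HSA contribution: $313.89
Pre-tax total = $158.24 + $313.89 = $472.13
Taxable wages = $6112.29 − $472.13 = $5640.16
City income tax: $5640.16 × 0.023 = $129.72
SDI: $6112.29 × 0.0066 = $40.34
State unemployment insurance (employee share): $6112.29 × 0.008 = $48.90
Paid family leave insurance: $6112.29 × 0.0125 = $76.40
Charitable contribution: $24.59
Gym membership: $330.12
Total deductions = $158.24 + $313.89 + $129.72 + $40.34 + $48.90 + $76.40 + $24.59 + $330.12 = $1122.20
Net pay = $6112.29 − $1122.20 = $4990.09

$4990.09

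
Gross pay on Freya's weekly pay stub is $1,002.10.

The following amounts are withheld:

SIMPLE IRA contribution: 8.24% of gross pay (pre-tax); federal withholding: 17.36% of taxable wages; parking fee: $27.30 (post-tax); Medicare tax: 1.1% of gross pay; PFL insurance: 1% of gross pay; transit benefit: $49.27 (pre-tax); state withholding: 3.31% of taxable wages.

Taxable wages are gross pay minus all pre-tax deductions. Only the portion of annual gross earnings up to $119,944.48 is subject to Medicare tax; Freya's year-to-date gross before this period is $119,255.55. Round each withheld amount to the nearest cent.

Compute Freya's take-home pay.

SIMPLE IRA contribution: $1,002.10 × 0.0824 = $82.57
Transit benefit: $49.27
Pre-tax total = $82.57 + $49.27 = $131.84
Taxable wages = $1,002.10 − $131.84 = $870.26
State withholding: $870.26 × 0.0331 = $28.81
Federal withholding: $870.26 × 0.1736 = $151.08
Medicare tax: only $119,944.48 − $119,255.55 = $688.93 of this check is subject → $688.93 × 0.011 = $7.58
PFL insurance: $1,002.10 × 0.01 = $10.02
Parking fee: $27.30
Total deductions = $82.57 + $49.27 + $28.81 + $151.08 + $7.58 + $10.02 + $27.30 = $356.63
Net pay = $1,002.10 − $356.63 = $645.47

$645.47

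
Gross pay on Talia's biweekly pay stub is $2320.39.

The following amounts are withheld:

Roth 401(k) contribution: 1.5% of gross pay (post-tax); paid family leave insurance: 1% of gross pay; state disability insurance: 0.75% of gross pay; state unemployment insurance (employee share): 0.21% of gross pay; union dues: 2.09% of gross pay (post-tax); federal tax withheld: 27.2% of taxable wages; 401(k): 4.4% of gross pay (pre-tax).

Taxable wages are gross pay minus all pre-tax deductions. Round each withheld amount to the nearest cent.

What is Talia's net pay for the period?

401(k): $2320.39 × 0.044 = $102.10
Taxable wages = $2320.39 − $102.10 = $2218.29
Federal tax withheld: $2218.29 × 0.272 = $603.37
Paid family leave insurance: $2320.39 × 0.01 = $23.20
State unemployment insurance (employee share): $2320.39 × 0.0021 = $4.87
State disability insurance: $2320.39 × 0.0075 = $17.40
Union dues: $2320.39 × 0.0209 = $48.50
Roth 401(k) contribution: $2320.39 × 0.015 = $34.81
Total deductions = $102.10 + $603.37 + $23.20 + $4.87 + $17.40 + $48.50 + $34.81 = $834.25
Net pay = $2320.39 − $834.25 = $1486.14

$1486.14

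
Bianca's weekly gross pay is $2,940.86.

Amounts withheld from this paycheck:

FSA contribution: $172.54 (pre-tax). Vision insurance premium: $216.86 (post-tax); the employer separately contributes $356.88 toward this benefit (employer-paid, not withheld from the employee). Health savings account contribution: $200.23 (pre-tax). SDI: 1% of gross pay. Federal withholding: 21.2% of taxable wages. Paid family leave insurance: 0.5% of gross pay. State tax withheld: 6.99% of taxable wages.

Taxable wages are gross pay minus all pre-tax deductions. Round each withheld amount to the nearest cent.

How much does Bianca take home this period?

$1,583.17

FSA contribution: $172.54
Health savings account contribution: $200.23
Pre-tax total = $172.54 + $200.23 = $372.77
Taxable wages = $2,940.86 − $372.77 = $2,568.09
Federal withholding: $2,568.09 × 0.212 = $544.44
State tax withheld: $2,568.09 × 0.0699 = $179.51
SDI: $2,940.86 × 0.01 = $29.41
Paid family leave insurance: $2,940.86 × 0.005 = $14.70
Vision insurance premium: $216.86
(Employer's $356.88 toward vision insurance premium is not withheld from the employee.)
Total deductions = $172.54 + $200.23 + $544.44 + $179.51 + $29.41 + $14.70 + $216.86 = $1,357.69
Net pay = $2,940.86 − $1,357.69 = $1,583.17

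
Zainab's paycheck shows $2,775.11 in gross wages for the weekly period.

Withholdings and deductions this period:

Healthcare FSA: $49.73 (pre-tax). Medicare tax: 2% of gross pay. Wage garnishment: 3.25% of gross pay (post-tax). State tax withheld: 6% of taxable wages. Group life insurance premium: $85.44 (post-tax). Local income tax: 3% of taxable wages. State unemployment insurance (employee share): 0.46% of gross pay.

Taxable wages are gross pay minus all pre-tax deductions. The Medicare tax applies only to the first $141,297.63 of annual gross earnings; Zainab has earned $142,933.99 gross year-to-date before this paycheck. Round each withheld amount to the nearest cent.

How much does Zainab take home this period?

Healthcare FSA: $49.73
Taxable wages = $2,775.11 − $49.73 = $2,725.38
State tax withheld: $2,725.38 × 0.06 = $163.52
Local income tax: $2,725.38 × 0.03 = $81.76
State unemployment insurance (employee share): $2,775.11 × 0.0046 = $12.77
Medicare tax: annual cap $141,297.63 already reached (YTD $142,933.99), so $0.00
Wage garnishment: $2,775.11 × 0.0325 = $90.19
Group life insurance premium: $85.44
Total deductions = $49.73 + $163.52 + $81.76 + $12.77 + $0.00 + $90.19 + $85.44 = $483.41
Net pay = $2,775.11 − $483.41 = $2,291.70

$2,291.70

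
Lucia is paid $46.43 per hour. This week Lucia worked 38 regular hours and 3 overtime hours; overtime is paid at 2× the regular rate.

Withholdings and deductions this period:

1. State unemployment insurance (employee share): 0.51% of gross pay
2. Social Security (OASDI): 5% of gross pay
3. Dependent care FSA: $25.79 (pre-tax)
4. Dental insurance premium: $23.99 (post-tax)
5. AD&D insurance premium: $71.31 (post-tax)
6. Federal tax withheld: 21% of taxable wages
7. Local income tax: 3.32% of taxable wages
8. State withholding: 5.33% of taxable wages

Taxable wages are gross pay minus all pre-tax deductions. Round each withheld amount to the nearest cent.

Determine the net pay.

Regular pay: 38 × $46.43 = $1,764.34
Overtime pay: 3 × $46.43 × 2 = $278.58
Gross pay = $1,764.34 + $278.58 = $2,042.92
Dependent care FSA: $25.79
Taxable wages = $2,042.92 − $25.79 = $2,017.13
Local income tax: $2,017.13 × 0.0332 = $66.97
Federal tax withheld: $2,017.13 × 0.21 = $423.60
State withholding: $2,017.13 × 0.0533 = $107.51
Social Security (OASDI): $2,042.92 × 0.05 = $102.15
State unemployment insurance (employee share): $2,042.92 × 0.0051 = $10.42
AD&D insurance premium: $71.31
Dental insurance premium: $23.99
Total deductions = $25.79 + $66.97 + $423.60 + $107.51 + $102.15 + $10.42 + $71.31 + $23.99 = $831.74
Net pay = $2,042.92 − $831.74 = $1,211.18

$1,211.18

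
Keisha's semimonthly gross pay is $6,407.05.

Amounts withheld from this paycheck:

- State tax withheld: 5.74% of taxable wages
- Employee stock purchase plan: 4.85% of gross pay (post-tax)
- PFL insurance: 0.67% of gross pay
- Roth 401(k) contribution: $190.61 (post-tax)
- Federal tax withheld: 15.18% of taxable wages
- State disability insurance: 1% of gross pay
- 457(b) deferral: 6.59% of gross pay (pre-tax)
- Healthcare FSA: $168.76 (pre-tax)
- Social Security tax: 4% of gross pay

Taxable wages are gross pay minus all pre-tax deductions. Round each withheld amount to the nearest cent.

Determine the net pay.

457(b) deferral: $6,407.05 × 0.0659 = $422.22
Healthcare FSA: $168.76
Pre-tax total = $422.22 + $168.76 = $590.98
Taxable wages = $6,407.05 − $590.98 = $5,816.07
State tax withheld: $5,816.07 × 0.0574 = $333.84
Federal tax withheld: $5,816.07 × 0.1518 = $882.88
PFL insurance: $6,407.05 × 0.0067 = $42.93
Social Security tax: $6,407.05 × 0.04 = $256.28
State disability insurance: $6,407.05 × 0.01 = $64.07
Roth 401(k) contribution: $190.61
Employee stock purchase plan: $6,407.05 × 0.0485 = $310.74
Total deductions = $422.22 + $168.76 + $333.84 + $882.88 + $42.93 + $256.28 + $64.07 + $190.61 + $310.74 = $2,672.33
Net pay = $6,407.05 − $2,672.33 = $3,734.72

$3,734.72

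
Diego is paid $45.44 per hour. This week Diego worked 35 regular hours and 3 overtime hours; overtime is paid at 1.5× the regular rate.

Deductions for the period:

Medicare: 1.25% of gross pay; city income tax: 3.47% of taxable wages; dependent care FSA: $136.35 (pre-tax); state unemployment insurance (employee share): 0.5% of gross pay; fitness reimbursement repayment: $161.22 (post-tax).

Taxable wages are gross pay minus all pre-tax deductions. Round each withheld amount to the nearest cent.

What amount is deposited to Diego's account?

Regular pay: 35 × $45.44 = $1,590.40
Overtime pay: 3 × $45.44 × 1.5 = $204.48
Gross pay = $1,590.40 + $204.48 = $1,794.88
Dependent care FSA: $136.35
Taxable wages = $1,794.88 − $136.35 = $1,658.53
City income tax: $1,658.53 × 0.0347 = $57.55
Medicare: $1,794.88 × 0.0125 = $22.44
State unemployment insurance (employee share): $1,794.88 × 0.005 = $8.97
Fitness reimbursement repayment: $161.22
Total deductions = $136.35 + $57.55 + $22.44 + $8.97 + $161.22 = $386.53
Net pay = $1,794.88 − $386.53 = $1,408.35

$1,408.35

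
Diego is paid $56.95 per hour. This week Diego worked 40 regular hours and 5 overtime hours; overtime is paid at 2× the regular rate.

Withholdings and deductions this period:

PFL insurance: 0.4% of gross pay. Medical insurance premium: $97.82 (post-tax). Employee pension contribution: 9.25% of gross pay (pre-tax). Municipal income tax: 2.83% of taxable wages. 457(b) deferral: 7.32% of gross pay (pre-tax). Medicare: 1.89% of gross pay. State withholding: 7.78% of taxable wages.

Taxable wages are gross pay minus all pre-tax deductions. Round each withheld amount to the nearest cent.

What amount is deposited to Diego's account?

$1960.58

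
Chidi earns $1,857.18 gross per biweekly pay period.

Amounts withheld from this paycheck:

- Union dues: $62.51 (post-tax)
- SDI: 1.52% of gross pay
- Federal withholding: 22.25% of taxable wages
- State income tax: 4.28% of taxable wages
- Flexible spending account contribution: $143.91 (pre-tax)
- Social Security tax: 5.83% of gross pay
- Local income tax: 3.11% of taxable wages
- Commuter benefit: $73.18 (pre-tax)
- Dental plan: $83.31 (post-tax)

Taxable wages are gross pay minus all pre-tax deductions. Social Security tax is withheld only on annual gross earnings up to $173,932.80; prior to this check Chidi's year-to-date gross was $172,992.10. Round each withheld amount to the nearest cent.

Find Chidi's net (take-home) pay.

$925.07

Flexible spending account contribution: $143.91
Commuter benefit: $73.18
Pre-tax total = $143.91 + $73.18 = $217.09
Taxable wages = $1,857.18 − $217.09 = $1,640.09
Local income tax: $1,640.09 × 0.0311 = $51.01
State income tax: $1,640.09 × 0.0428 = $70.20
Federal withholding: $1,640.09 × 0.2225 = $364.92
SDI: $1,857.18 × 0.0152 = $28.23
Social Security tax: only $173,932.80 − $172,992.10 = $940.70 of this check is subject → $940.70 × 0.0583 = $54.84
Union dues: $62.51
Dental plan: $83.31
Total deductions = $143.91 + $73.18 + $51.01 + $70.20 + $364.92 + $28.23 + $54.84 + $62.51 + $83.31 = $932.11
Net pay = $1,857.18 − $932.11 = $925.07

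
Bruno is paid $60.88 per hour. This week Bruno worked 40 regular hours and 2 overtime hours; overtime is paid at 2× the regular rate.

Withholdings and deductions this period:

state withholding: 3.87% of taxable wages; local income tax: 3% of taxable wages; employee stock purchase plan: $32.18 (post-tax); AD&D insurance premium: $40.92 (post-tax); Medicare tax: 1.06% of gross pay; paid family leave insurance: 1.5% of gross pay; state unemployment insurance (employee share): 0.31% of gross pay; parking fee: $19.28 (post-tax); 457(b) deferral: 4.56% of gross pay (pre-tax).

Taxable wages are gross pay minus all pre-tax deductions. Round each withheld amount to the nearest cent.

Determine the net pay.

$2211.68

Regular pay: 40 × $60.88 = $2435.20
Overtime pay: 2 × $60.88 × 2 = $243.52
Gross pay = $2435.20 + $243.52 = $2678.72
457(b) deferral: $2678.72 × 0.0456 = $122.15
Taxable wages = $2678.72 − $122.15 = $2556.57
Local income tax: $2556.57 × 0.03 = $76.70
State withholding: $2556.57 × 0.0387 = $98.94
Paid family leave insurance: $2678.72 × 0.015 = $40.18
State unemployment insurance (employee share): $2678.72 × 0.0031 = $8.30
Medicare tax: $2678.72 × 0.0106 = $28.39
AD&D insurance premium: $40.92
Employee stock purchase plan: $32.18
Parking fee: $19.28
Total deductions = $122.15 + $76.70 + $98.94 + $40.18 + $8.30 + $28.39 + $40.92 + $32.18 + $19.28 = $467.04
Net pay = $2678.72 − $467.04 = $2211.68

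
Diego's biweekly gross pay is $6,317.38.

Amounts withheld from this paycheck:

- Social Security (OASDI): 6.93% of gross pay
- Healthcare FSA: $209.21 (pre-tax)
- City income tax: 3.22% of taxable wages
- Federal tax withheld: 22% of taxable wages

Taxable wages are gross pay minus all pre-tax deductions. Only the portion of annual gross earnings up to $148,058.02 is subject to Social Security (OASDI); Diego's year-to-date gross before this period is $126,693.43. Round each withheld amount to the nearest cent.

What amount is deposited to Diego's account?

$4,129.90

Healthcare FSA: $209.21
Taxable wages = $6,317.38 − $209.21 = $6,108.17
Federal tax withheld: $6,108.17 × 0.22 = $1,343.80
City income tax: $6,108.17 × 0.0322 = $196.68
Social Security (OASDI): cap not yet reached, full $6,317.38 is subject → $6,317.38 × 0.0693 = $437.79
Total deductions = $209.21 + $1,343.80 + $196.68 + $437.79 = $2,187.48
Net pay = $6,317.38 − $2,187.48 = $4,129.90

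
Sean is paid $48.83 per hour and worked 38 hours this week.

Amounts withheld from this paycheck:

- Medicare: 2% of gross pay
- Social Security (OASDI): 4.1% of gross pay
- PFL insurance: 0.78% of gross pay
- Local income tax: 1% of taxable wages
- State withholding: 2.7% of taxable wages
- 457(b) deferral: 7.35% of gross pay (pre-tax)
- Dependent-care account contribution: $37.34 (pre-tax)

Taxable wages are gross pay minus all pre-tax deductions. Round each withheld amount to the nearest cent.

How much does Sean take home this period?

Gross pay: 38 × $48.83 = $1,855.54
457(b) deferral: $1,855.54 × 0.0735 = $136.38
Dependent-care account contribution: $37.34
Pre-tax total = $136.38 + $37.34 = $173.72
Taxable wages = $1,855.54 − $173.72 = $1,681.82
Local income tax: $1,681.82 × 0.01 = $16.82
State withholding: $1,681.82 × 0.027 = $45.41
Medicare: $1,855.54 × 0.02 = $37.11
Social Security (OASDI): $1,855.54 × 0.041 = $76.08
PFL insurance: $1,855.54 × 0.0078 = $14.47
Total deductions = $136.38 + $37.34 + $16.82 + $45.41 + $37.11 + $76.08 + $14.47 = $363.61
Net pay = $1,855.54 − $363.61 = $1,491.93

$1,491.93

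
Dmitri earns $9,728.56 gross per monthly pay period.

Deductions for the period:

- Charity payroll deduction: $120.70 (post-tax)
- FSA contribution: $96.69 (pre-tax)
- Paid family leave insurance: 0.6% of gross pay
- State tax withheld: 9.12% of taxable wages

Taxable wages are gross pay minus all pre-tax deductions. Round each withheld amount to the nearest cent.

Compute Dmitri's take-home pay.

FSA contribution: $96.69
Taxable wages = $9,728.56 − $96.69 = $9,631.87
State tax withheld: $9,631.87 × 0.0912 = $878.43
Paid family leave insurance: $9,728.56 × 0.006 = $58.37
Charity payroll deduction: $120.70
Total deductions = $96.69 + $878.43 + $58.37 + $120.70 = $1,154.19
Net pay = $9,728.56 − $1,154.19 = $8,574.37

$8,574.37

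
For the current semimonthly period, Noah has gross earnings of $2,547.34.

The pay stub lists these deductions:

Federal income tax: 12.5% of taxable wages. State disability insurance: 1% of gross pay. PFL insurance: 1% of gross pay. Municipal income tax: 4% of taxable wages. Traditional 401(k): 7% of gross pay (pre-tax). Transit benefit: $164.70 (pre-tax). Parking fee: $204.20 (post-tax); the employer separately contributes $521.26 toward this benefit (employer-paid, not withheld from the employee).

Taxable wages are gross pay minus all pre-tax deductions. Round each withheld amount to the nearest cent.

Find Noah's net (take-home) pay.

$1,585.48

Traditional 401(k): $2,547.34 × 0.07 = $178.31
Transit benefit: $164.70
Pre-tax total = $178.31 + $164.70 = $343.01
Taxable wages = $2,547.34 − $343.01 = $2,204.33
Municipal income tax: $2,204.33 × 0.04 = $88.17
Federal income tax: $2,204.33 × 0.125 = $275.54
State disability insurance: $2,547.34 × 0.01 = $25.47
PFL insurance: $2,547.34 × 0.01 = $25.47
Parking fee: $204.20
(Employer's $521.26 toward parking fee is not withheld from the employee.)
Total deductions = $178.31 + $164.70 + $88.17 + $275.54 + $25.47 + $25.47 + $204.20 = $961.86
Net pay = $2,547.34 − $961.86 = $1,585.48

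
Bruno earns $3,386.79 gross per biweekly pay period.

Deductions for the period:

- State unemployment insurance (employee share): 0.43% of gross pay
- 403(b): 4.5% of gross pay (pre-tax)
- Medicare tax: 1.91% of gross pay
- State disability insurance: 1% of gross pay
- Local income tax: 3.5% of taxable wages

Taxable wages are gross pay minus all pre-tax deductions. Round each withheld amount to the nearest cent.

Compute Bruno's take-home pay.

403(b): $3,386.79 × 0.045 = $152.41
Taxable wages = $3,386.79 − $152.41 = $3,234.38
Local income tax: $3,234.38 × 0.035 = $113.20
Medicare tax: $3,386.79 × 0.0191 = $64.69
State unemployment insurance (employee share): $3,386.79 × 0.0043 = $14.56
State disability insurance: $3,386.79 × 0.01 = $33.87
Total deductions = $152.41 + $113.20 + $64.69 + $14.56 + $33.87 = $378.73
Net pay = $3,386.79 − $378.73 = $3,008.06

$3,008.06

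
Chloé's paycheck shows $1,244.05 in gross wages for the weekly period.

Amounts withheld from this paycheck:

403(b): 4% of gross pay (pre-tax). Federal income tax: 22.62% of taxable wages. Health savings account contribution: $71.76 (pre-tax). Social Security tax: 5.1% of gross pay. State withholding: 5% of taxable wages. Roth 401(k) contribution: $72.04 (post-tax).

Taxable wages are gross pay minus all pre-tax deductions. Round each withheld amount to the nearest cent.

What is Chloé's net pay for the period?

$676.99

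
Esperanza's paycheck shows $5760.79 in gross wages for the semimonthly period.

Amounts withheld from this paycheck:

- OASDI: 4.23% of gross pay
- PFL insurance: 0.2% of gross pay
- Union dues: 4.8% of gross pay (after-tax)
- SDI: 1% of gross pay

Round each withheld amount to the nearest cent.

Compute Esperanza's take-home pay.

$5171.46

OASDI: $5760.79 × 0.0423 = $243.68
SDI: $5760.79 × 0.01 = $57.61
PFL insurance: $5760.79 × 0.002 = $11.52
Union dues: $5760.79 × 0.048 = $276.52
Total deductions = $243.68 + $57.61 + $11.52 + $276.52 = $589.33
Net pay = $5760.79 − $589.33 = $5171.46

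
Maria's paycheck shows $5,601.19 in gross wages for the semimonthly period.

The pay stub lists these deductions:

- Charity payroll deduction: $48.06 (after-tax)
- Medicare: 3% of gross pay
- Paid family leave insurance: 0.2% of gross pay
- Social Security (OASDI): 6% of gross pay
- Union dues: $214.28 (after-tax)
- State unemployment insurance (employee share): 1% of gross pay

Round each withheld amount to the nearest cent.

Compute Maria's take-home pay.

$4,767.53

Paid family leave insurance: $5,601.19 × 0.002 = $11.20
Medicare: $5,601.19 × 0.03 = $168.04
Social Security (OASDI): $5,601.19 × 0.06 = $336.07
State unemployment insurance (employee share): $5,601.19 × 0.01 = $56.01
Charity payroll deduction: $48.06
Union dues: $214.28
Total deductions = $11.20 + $168.04 + $336.07 + $56.01 + $48.06 + $214.28 = $833.66
Net pay = $5,601.19 − $833.66 = $4,767.53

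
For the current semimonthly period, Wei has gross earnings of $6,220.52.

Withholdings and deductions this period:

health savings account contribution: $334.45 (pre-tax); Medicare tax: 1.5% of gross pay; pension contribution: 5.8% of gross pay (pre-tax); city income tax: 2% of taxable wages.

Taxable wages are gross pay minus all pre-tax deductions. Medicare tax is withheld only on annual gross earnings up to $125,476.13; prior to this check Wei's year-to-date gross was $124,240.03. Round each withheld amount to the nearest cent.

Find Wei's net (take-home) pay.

$5,396.23

Pension contribution: $6,220.52 × 0.058 = $360.79
Health savings account contribution: $334.45
Pre-tax total = $360.79 + $334.45 = $695.24
Taxable wages = $6,220.52 − $695.24 = $5,525.28
City income tax: $5,525.28 × 0.02 = $110.51
Medicare tax: only $125,476.13 − $124,240.03 = $1,236.10 of this check is subject → $1,236.10 × 0.015 = $18.54
Total deductions = $360.79 + $334.45 + $110.51 + $18.54 = $824.29
Net pay = $6,220.52 − $824.29 = $5,396.23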